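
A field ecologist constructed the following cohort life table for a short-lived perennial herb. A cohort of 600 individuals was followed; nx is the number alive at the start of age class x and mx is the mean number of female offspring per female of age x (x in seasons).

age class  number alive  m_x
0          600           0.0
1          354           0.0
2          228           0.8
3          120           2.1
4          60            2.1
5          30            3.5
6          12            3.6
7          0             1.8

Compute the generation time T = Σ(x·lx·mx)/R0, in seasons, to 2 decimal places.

lx = nx/n0 = nx/600: 1, 0.59, 0.38, 0.2, 0.1, 0.05, 0.02, 0
lx·mx: 0, 0, 0.304, 0.42, 0.21, 0.175, 0.072, 0 → R0 = 1.181
x·lx·mx: 0, 0, 0.608, 1.26, 0.84, 0.875, 0.432, 0 → Σ = 4.015
T = 4.015 / 1.181 = 3.399661… → 3.40

3.40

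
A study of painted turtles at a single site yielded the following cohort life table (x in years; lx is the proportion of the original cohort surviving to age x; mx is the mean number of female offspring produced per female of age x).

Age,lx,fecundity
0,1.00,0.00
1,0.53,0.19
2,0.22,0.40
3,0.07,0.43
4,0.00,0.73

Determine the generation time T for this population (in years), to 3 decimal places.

lx·mx: 0, 0.1007, 0.088, 0.0301, 0 → R0 = 0.2188
x·lx·mx: 0, 0.1007, 0.176, 0.0903, 0 → Σ = 0.367
T = 0.367 / 0.2188 = 1.677331… → 1.677

1.677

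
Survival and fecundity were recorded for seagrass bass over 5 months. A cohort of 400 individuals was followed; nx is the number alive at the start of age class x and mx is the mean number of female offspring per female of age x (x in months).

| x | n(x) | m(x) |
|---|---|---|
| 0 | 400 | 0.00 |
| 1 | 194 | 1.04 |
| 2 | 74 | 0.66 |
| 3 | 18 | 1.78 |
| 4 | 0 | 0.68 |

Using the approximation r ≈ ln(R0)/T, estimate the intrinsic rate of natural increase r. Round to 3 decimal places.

-0.248

lx = nx/n0 = nx/400: 1, 0.485, 0.185, 0.045, 0
R0 = Σ lx·mx = 0 + 0.5044 + 0.1221 + 0.0801 + 0 = 0.7066
Σ x·lx·mx = 0.9889; T = 0.9889/0.7066 = 1.39952…
r ≈ ln(R0)/T = ln(0.7066)/1.39952… = -0.24815… → -0.248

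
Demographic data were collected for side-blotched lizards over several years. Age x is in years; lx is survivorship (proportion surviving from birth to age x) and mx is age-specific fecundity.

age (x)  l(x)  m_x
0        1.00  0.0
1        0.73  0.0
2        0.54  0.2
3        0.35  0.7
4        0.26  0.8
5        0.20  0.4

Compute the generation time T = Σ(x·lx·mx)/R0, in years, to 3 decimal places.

3.406

lx·mx: 0, 0, 0.108, 0.245, 0.208, 0.08 → R0 = 0.641
x·lx·mx: 0, 0, 0.216, 0.735, 0.832, 0.4 → Σ = 2.183
T = 2.183 / 0.641 = 3.405616… → 3.406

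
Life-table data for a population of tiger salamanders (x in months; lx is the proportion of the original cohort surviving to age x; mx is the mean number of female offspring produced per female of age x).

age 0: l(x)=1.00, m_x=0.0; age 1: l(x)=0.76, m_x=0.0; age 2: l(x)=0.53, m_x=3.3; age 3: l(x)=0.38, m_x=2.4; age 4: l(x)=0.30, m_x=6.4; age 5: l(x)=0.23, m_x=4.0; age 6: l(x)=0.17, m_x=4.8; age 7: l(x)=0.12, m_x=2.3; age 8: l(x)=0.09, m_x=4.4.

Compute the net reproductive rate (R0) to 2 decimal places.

6.99

lx·mx by age: 0, 0, 1.749, 0.912, 1.92, 0.92, 0.816, 0.276, 0.396
R0 = Σ lx·mx = 6.989 → 6.99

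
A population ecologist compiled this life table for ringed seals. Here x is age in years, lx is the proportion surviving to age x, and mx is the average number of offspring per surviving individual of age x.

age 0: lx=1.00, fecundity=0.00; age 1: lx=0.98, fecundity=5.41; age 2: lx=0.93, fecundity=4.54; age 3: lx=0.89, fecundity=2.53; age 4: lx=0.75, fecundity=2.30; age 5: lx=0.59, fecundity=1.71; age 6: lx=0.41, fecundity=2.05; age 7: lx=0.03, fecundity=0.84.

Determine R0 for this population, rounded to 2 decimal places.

lx·mx by age: 0, 5.3018, 4.2222, 2.2517, 1.725, 1.0089, 0.8405, 0.0252
R0 = Σ lx·mx = 15.3753 → 15.38

15.38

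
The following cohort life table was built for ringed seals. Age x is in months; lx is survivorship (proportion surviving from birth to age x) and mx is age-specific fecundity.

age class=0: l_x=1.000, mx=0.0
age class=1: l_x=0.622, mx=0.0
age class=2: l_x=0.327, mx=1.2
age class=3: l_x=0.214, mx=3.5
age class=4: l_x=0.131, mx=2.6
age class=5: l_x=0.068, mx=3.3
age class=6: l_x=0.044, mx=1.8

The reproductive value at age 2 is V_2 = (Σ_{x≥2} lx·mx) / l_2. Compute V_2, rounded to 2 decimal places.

5.46

lx·mx for x ≥ 2: 0.3924, 0.749, 0.3406, 0.2244, 0.0792 → sum = 1.7856
V_2 = 1.7856 / l_2 = 1.7856 / 0.327 = 5.46055… → 5.46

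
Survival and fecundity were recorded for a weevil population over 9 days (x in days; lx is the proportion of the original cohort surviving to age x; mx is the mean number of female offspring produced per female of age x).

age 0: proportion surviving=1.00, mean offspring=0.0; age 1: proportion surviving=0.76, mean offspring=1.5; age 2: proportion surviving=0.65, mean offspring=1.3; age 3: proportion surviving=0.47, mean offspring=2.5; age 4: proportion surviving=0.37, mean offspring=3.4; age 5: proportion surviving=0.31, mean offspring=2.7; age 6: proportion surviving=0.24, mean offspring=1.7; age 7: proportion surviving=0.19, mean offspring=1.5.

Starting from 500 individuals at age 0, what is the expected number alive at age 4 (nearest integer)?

185

Expected survivors = N0 · l_4 = 500 × 0.37 = 185 → 185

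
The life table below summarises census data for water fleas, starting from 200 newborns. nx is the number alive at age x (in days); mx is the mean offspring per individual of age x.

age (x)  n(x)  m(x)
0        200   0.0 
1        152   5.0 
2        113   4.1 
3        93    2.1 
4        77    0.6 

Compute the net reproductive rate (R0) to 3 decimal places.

7.324

lx = nx/n0 = nx/200: 1, 0.76, 0.565, 0.465, 0.385
lx·mx by age: 0, 3.8, 2.3165, 0.9765, 0.231
R0 = Σ lx·mx = 7.324 → 7.324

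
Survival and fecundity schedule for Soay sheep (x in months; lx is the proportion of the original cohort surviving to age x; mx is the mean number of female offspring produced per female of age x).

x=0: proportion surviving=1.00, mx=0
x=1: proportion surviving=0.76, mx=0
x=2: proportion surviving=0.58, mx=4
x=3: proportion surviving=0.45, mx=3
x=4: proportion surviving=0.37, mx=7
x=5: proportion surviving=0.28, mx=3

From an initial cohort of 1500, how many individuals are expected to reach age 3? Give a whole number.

Expected survivors = N0 · l_3 = 1500 × 0.45 = 675 → 675

675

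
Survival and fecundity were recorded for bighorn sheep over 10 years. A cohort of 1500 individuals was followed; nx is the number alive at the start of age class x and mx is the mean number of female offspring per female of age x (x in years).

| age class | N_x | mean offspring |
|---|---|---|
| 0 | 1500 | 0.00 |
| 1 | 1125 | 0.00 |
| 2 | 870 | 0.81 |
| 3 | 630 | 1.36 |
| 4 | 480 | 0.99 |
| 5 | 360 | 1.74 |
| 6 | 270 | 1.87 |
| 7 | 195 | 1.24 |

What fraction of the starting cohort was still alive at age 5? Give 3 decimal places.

l_5 = n_5/n_0 = 360/1500 = 0.24 → 0.240

0.240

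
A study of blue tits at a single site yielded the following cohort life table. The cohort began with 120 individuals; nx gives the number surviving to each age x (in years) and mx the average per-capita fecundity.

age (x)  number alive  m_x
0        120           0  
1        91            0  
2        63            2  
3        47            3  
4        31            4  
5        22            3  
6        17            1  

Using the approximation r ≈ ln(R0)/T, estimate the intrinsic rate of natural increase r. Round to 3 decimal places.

0.406

lx = nx/n0 = nx/120: 1, 0.75833…, 0.525, 0.39167…, 0.25833…, 0.18333…, 0.14167…
R0 = Σ lx·mx = 0 + 0 + 1.05 + 1.175… + 1.03333… + 0.55… + 0.14167… = 3.95…
Σ x·lx·mx = 13.358333…; T = 13.358333…/3.95… = 3.38186…
r ≈ ln(R0)/T = ln(3.95…)/3.38186… = 0.4062… → 0.406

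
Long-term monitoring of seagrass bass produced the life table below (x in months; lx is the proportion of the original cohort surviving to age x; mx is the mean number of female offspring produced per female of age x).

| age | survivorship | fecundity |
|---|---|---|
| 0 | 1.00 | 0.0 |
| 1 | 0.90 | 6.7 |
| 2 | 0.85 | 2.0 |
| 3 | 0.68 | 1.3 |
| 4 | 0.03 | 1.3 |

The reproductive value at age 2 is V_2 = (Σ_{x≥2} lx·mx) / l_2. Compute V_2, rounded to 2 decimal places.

lx·mx for x ≥ 2: 1.7, 0.884, 0.039 → sum = 2.623
V_2 = 2.623 / l_2 = 2.623 / 0.85 = 3.085882… → 3.09

3.09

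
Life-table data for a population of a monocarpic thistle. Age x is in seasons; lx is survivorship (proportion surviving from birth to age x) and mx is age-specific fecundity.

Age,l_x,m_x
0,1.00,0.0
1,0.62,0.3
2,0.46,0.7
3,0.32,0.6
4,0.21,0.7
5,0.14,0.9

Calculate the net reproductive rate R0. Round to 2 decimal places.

lx·mx by age: 0, 0.186, 0.322, 0.192, 0.147, 0.126
R0 = Σ lx·mx = 0.973 → 0.97

0.97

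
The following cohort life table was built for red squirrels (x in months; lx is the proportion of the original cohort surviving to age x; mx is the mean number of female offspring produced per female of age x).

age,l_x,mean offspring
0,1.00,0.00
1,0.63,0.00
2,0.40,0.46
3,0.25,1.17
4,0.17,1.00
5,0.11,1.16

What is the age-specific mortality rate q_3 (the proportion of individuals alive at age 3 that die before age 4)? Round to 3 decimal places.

0.320

q_3 = (l_3 − l_4) / l_3 = (0.25 − 0.17) / 0.25
     = 0.08 / 0.25 = 0.32 → 0.320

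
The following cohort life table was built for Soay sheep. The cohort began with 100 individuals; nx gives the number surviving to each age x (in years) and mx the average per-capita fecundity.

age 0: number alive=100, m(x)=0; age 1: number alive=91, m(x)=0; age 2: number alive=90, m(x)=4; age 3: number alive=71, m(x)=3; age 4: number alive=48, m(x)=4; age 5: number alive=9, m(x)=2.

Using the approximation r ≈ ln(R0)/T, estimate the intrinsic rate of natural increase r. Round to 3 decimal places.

lx = nx/n0 = nx/100: 1, 0.91, 0.9, 0.71, 0.48, 0.09
R0 = Σ lx·mx = 0 + 0 + 3.6 + 2.13 + 1.92 + 0.18 = 7.83
Σ x·lx·mx = 22.17; T = 22.17/7.83 = 2.83142…
r ≈ ln(R0)/T = ln(7.83)/2.83142… = 0.72683… → 0.727

0.727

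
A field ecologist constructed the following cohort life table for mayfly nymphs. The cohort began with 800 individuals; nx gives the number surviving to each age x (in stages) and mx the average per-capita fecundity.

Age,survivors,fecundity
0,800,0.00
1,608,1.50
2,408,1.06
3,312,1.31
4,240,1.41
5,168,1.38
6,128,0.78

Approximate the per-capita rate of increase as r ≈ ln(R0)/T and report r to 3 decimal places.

lx = nx/n0 = nx/800: 1, 0.76, 0.51, 0.39, 0.3, 0.21, 0.16
R0 = Σ lx·mx = 0 + 1.14 + 0.5406 + 0.5109 + 0.423 + 0.2898 + 0.1248 = 3.0291
Σ x·lx·mx = 7.6437; T = 7.6437/3.0291 = 2.52342…
r ≈ ln(R0)/T = ln(3.0291)/2.52342… = 0.43919… → 0.439

0.439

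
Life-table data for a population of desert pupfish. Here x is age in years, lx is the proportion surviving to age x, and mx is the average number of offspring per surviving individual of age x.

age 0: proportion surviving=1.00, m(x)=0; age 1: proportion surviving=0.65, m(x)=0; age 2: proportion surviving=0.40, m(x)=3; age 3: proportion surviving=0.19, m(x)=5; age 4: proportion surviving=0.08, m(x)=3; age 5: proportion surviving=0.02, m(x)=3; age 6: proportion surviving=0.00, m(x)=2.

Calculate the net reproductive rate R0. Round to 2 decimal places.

lx·mx by age: 0, 0, 1.2, 0.95, 0.24, 0.06, 0
R0 = Σ lx·mx = 2.45 → 2.45

2.45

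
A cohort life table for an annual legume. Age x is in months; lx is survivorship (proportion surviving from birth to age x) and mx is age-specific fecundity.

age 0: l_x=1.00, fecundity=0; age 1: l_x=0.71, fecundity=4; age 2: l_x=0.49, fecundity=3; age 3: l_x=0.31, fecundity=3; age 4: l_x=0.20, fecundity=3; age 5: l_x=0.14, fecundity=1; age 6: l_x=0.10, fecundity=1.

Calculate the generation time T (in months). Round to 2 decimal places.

lx·mx: 0, 2.84, 1.47, 0.93, 0.6, 0.14, 0.1 → R0 = 6.08
x·lx·mx: 0, 2.84, 2.94, 2.79, 2.4, 0.7, 0.6 → Σ = 12.27
T = 12.27 / 6.08 = 2.018092… → 2.02

2.02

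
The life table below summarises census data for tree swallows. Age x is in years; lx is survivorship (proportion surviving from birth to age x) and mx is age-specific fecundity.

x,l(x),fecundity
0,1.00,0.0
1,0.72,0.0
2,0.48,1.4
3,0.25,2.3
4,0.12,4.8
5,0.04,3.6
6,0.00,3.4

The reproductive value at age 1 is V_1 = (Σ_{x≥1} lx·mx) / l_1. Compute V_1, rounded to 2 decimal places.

lx·mx for x ≥ 1: 0, 0.672, 0.575, 0.576, 0.144, 0 → sum = 1.967
V_1 = 1.967 / l_1 = 1.967 / 0.72 = 2.731944… → 2.73

2.73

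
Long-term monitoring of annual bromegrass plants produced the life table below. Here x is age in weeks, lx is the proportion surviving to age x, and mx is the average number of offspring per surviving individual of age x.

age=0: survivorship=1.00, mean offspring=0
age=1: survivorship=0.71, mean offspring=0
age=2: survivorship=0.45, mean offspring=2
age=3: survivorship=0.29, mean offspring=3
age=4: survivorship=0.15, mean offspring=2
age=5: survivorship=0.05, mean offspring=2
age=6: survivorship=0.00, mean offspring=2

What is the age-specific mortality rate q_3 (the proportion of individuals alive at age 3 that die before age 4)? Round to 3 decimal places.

q_3 = (l_3 − l_4) / l_3 = (0.29 − 0.15) / 0.29
     = 0.14 / 0.29 = 0.482759… → 0.483

0.483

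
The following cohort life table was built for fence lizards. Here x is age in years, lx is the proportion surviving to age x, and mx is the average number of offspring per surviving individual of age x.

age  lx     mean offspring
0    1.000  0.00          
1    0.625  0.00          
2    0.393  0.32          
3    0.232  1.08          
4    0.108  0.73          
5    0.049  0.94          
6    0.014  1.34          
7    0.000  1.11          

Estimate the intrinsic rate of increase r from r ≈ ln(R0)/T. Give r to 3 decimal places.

R0 = Σ lx·mx = 0 + 0 + 0.12576 + 0.25056 + 0.07884 + 0.04606 + 0.01876 + 0 = 0.51998
Σ x·lx·mx = 1.66142; T = 1.66142/0.51998 = 3.19516…
r ≈ ln(R0)/T = ln(0.51998)/3.19516… = -0.20467… → -0.205

-0.205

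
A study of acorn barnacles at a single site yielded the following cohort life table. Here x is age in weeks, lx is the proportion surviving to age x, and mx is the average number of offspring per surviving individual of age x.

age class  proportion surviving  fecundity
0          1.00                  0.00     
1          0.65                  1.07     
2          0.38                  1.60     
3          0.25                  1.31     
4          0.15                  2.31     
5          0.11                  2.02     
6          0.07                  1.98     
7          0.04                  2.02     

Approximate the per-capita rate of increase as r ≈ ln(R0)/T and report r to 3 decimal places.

R0 = Σ lx·mx = 0 + 0.6955 + 0.608 + 0.3275 + 0.3465 + 0.2222 + 0.1386 + 0.0808 = 2.4191
Σ x·lx·mx = 6.7882; T = 6.7882/2.4191 = 2.80608…
r ≈ ln(R0)/T = ln(2.4191)/2.80608… = 0.31481… → 0.315

0.315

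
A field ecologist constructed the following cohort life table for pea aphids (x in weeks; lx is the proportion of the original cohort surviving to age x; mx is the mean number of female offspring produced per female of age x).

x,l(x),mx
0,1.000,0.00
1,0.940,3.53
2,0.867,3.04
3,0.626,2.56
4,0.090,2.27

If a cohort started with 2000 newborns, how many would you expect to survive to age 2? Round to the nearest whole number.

1734

Expected survivors = N0 · l_2 = 2000 × 0.867 = 1734 → 1734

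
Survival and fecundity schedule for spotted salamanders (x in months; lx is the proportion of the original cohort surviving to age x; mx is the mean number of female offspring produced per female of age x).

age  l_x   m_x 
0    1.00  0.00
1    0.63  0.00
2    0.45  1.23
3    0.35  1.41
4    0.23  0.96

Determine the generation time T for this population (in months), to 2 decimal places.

lx·mx: 0, 0, 0.5535, 0.4935, 0.2208 → R0 = 1.2678
x·lx·mx: 0, 0, 1.107, 1.4805, 0.8832 → Σ = 3.4707
T = 3.4707 / 1.2678 = 2.737577… → 2.74

2.74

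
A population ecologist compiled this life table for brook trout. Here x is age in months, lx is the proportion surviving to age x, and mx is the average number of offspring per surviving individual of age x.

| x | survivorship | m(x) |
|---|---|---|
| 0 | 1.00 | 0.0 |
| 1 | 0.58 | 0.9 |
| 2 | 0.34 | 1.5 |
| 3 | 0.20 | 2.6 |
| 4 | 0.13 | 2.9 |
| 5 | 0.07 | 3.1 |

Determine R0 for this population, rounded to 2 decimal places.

2.15

lx·mx by age: 0, 0.522, 0.51, 0.52, 0.377, 0.217
R0 = Σ lx·mx = 2.146 → 2.15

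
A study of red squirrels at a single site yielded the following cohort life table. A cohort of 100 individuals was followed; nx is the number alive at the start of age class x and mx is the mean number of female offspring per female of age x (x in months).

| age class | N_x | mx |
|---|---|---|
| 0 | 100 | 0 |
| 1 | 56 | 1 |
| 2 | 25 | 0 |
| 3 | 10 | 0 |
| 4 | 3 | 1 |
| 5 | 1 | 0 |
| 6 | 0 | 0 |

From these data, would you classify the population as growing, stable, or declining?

lx = nx/n0 = nx/100: 1, 0.56, 0.25, 0.1, 0.03, 0.01, 0
R0 = Σ lx·mx = 0 + 0.56 + 0 + 0 + 0.03 + 0 + 0 = 0.59
R0 < 1, so the population is declining.

declining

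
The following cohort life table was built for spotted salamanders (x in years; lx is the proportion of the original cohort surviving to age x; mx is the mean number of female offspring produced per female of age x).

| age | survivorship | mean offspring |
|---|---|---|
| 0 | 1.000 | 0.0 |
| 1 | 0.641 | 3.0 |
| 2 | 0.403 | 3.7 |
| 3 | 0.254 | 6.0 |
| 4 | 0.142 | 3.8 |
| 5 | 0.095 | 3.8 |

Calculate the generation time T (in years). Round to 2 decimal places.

lx·mx: 0, 1.923, 1.4911, 1.524, 0.5396, 0.361 → R0 = 5.8387
x·lx·mx: 0, 1.923, 2.9822, 4.572, 2.1584, 1.805 → Σ = 13.4406
T = 13.4406 / 5.8387 = 2.301985… → 2.30

2.30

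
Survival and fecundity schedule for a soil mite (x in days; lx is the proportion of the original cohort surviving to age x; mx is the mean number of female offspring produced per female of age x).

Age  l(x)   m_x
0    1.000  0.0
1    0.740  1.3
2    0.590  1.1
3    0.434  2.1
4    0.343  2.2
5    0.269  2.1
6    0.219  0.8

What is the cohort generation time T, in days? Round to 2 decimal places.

2.96

lx·mx: 0, 0.962, 0.649, 0.9114, 0.7546, 0.5649, 0.1752 → R0 = 4.0171
x·lx·mx: 0, 0.962, 1.298, 2.7342, 3.0184, 2.8245, 1.0512 → Σ = 11.8883
T = 11.8883 / 4.0171 = 2.959423… → 2.96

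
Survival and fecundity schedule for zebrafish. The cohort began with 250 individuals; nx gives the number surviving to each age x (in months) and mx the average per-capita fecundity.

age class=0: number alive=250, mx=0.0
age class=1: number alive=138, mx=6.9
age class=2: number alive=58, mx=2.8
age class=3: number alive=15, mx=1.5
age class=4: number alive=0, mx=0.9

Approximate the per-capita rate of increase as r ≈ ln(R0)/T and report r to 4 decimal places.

1.2811

lx = nx/n0 = nx/250: 1, 0.552, 0.232, 0.06, 0
R0 = Σ lx·mx = 0 + 3.8088 + 0.6496 + 0.09 + 0 = 4.5484
Σ x·lx·mx = 5.378; T = 5.378/4.5484 = 1.18239…
r ≈ ln(R0)/T = ln(4.5484)/1.18239… = 1.281109… → 1.2811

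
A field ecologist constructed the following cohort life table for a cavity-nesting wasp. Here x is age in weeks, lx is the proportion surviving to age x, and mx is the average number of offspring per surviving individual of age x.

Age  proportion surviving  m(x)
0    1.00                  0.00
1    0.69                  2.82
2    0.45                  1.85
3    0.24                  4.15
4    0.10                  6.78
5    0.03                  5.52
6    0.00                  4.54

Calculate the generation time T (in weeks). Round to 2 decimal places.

lx·mx: 0, 1.9458, 0.8325, 0.996, 0.678, 0.1656, 0 → R0 = 4.6179
x·lx·mx: 0, 1.9458, 1.665, 2.988, 2.712, 0.828, 0 → Σ = 10.1388
T = 10.1388 / 4.6179 = 2.195543… → 2.20

2.20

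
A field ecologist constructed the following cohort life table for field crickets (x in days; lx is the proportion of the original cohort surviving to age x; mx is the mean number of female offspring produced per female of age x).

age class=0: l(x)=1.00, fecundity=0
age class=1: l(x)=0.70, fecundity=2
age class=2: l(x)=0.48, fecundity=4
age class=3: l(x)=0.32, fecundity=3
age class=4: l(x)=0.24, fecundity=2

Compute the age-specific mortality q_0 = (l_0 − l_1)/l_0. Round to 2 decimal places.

q_0 = (l_0 − l_1) / l_0 = (1 − 0.7) / 1
     = 0.3 / 1 = 0.3 → 0.30

0.30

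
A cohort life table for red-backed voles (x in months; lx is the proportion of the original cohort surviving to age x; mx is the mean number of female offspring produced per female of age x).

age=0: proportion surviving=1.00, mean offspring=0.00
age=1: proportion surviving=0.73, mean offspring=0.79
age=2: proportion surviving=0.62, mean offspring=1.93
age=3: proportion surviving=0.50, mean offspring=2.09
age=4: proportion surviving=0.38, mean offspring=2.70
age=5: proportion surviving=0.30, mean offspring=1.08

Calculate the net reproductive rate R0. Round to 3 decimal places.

lx·mx by age: 0, 0.5767, 1.1966, 1.045, 1.026, 0.324
R0 = Σ lx·mx = 4.1683 → 4.168

4.168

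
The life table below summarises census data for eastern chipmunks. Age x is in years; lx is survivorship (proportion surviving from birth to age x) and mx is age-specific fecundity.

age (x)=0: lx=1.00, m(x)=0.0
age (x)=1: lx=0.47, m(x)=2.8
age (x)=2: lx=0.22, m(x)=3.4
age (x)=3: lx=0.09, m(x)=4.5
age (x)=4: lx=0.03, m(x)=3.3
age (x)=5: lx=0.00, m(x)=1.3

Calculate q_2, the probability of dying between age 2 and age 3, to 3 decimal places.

0.591

q_2 = (l_2 − l_3) / l_2 = (0.22 − 0.09) / 0.22
     = 0.13 / 0.22 = 0.590909… → 0.591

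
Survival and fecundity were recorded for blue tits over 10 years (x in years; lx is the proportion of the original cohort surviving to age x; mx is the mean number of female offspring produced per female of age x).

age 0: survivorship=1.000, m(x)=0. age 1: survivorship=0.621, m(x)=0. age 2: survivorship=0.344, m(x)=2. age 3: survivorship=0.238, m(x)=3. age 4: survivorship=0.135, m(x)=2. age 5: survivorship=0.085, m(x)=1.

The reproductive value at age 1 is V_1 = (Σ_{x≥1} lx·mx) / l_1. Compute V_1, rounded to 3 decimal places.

2.829

lx·mx for x ≥ 1: 0, 0.688, 0.714, 0.27, 0.085 → sum = 1.757
V_1 = 1.757 / l_1 = 1.757 / 0.621 = 2.829308… → 2.829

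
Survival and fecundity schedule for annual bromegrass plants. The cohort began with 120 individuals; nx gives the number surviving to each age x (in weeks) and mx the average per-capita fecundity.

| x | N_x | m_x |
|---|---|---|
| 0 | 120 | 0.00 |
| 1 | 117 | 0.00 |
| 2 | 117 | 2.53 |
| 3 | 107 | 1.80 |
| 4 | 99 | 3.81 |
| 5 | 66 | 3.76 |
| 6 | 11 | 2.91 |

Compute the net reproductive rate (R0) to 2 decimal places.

9.55

lx = nx/n0 = nx/120: 1, 0.975, 0.975, 0.89167…, 0.825, 0.55, 0.09167…
lx·mx by age: 0, 0, 2.46675, 1.605…, 3.14325, 2.068, 0.26675…
R0 = Σ lx·mx = 9.54975… → 9.55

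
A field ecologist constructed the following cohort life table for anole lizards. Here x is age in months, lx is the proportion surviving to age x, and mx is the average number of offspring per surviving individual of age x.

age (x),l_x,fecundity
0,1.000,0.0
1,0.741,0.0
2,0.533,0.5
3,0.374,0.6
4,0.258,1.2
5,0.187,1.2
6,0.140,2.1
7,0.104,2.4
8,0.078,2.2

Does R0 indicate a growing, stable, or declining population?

growing

R0 = Σ lx·mx = 0 + 0 + 0.2665 + 0.2244 + 0.3096 + 0.2244 + 0.294 + 0.2496 + 0.1716 = 1.7401
R0 > 1, so the population is growing.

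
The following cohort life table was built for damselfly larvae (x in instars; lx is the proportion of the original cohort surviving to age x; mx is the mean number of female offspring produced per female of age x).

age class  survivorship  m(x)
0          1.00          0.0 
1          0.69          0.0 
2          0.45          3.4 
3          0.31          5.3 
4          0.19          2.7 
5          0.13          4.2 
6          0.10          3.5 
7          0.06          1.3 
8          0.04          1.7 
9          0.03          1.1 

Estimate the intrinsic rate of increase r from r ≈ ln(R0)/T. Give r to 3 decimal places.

R0 = Σ lx·mx = 0 + 0 + 1.53 + 1.643 + 0.513 + 0.546 + 0.35 + 0.078 + 0.068 + 0.033 = 4.761
Σ x·lx·mx = 16.258; T = 16.258/4.761 = 3.41483…
r ≈ ln(R0)/T = ln(4.761)/3.41483… = 0.45697… → 0.457

0.457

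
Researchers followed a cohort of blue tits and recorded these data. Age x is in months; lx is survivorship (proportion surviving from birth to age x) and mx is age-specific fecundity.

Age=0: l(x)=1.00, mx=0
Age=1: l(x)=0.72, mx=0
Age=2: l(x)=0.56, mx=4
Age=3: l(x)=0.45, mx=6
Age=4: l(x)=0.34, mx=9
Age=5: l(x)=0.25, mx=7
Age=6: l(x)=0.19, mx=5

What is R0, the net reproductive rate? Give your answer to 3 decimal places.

lx·mx by age: 0, 0, 2.24, 2.7, 3.06, 1.75, 0.95
R0 = Σ lx·mx = 10.7 → 10.700

10.700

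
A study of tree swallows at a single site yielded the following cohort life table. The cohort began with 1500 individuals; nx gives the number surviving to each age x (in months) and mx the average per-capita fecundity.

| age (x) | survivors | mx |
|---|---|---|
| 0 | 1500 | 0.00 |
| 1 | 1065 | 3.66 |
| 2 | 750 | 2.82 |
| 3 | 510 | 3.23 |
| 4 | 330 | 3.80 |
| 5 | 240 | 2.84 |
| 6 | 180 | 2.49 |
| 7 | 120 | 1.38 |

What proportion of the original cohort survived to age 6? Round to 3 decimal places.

0.120

l_6 = n_6/n_0 = 180/1500 = 0.12 → 0.120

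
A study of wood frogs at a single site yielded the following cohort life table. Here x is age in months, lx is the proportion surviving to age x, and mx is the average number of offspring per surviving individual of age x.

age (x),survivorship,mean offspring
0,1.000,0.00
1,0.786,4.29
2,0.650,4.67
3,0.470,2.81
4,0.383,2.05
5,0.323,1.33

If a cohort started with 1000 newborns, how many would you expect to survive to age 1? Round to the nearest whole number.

Expected survivors = N0 · l_1 = 1000 × 0.786 = 786 → 786

786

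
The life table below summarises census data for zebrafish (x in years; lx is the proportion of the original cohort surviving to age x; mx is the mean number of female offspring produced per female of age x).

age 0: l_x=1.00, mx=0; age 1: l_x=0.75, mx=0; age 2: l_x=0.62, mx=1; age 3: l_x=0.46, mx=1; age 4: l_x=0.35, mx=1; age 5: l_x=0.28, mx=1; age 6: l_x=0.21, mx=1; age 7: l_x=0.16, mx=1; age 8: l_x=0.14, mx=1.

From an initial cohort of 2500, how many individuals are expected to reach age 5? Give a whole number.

Expected survivors = N0 · l_5 = 2500 × 0.28 = 700 → 700

700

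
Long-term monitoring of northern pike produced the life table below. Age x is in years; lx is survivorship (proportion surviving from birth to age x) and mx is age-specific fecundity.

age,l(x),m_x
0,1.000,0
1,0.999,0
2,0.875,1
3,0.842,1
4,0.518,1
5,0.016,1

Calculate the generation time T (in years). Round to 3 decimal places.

2.856

lx·mx: 0, 0, 0.875, 0.842, 0.518, 0.016 → R0 = 2.251
x·lx·mx: 0, 0, 1.75, 2.526, 2.072, 0.08 → Σ = 6.428
T = 6.428 / 2.251 = 2.85562… → 2.856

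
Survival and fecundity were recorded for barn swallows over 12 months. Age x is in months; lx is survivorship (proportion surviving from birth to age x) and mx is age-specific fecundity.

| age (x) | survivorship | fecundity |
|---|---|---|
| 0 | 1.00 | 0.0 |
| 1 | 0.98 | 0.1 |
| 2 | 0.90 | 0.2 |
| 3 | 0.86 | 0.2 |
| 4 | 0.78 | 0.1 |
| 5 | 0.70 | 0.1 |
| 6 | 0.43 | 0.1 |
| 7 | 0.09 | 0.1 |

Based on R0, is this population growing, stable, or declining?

R0 = Σ lx·mx = 0 + 0.098 + 0.18 + 0.172 + 0.078 + 0.07 + 0.043 + 0.009 = 0.65
R0 < 1, so the population is declining.

declining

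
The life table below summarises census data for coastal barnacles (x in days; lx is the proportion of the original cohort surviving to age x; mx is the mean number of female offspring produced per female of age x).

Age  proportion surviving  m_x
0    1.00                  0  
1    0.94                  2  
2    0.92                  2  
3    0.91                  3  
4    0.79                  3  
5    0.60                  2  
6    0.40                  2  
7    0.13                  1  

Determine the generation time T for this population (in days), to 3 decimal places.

3.191

lx·mx: 0, 1.88, 1.84, 2.73, 2.37, 1.2, 0.8, 0.13 → R0 = 10.95
x·lx·mx: 0, 1.88, 3.68, 8.19, 9.48, 6, 4.8, 0.91 → Σ = 34.94
T = 34.94 / 10.95 = 3.190868… → 3.191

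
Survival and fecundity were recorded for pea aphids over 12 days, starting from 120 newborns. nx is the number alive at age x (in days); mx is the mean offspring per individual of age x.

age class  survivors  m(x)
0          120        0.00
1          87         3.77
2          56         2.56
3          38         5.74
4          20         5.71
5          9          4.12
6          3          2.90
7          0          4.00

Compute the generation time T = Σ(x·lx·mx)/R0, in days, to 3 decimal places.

2.311

lx = nx/n0 = nx/120: 1, 0.725, 0.46667…, 0.31667…, 0.16667…, 0.075, 0.025, 0
lx·mx: 0, 2.73325, 1.194667…, 1.817667…, 0.951667…, 0.309, 0.0725, 0 → R0 = 7.07875…
x·lx·mx: 0, 2.73325, 2.389333…, 5.453…, 3.806667…, 1.545, 0.435, 0 → Σ = 16.36225…
T = 16.36225… / 7.07875… = 2.31146… → 2.311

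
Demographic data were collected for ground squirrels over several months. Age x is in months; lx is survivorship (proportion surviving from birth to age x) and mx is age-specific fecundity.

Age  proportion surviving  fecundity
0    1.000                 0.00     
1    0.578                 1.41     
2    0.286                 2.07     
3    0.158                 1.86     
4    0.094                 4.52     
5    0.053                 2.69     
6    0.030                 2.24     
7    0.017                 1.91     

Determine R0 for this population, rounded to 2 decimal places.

lx·mx by age: 0, 0.81498, 0.59202, 0.29388, 0.42488, 0.14257, 0.0672, 0.03247
R0 = Σ lx·mx = 2.368 → 2.37

2.37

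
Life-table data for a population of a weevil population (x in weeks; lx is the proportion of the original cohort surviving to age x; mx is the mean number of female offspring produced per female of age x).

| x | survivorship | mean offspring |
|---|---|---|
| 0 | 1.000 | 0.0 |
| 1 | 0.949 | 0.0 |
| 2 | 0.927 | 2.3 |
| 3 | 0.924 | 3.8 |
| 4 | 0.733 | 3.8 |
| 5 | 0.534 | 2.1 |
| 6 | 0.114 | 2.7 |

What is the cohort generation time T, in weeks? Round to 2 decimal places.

lx·mx: 0, 0, 2.1321, 3.5112, 2.7854, 1.1214, 0.3078 → R0 = 9.8579
x·lx·mx: 0, 0, 4.2642, 10.5336, 11.1416, 5.607, 1.8468 → Σ = 33.3932
T = 33.3932 / 9.8579 = 3.387456… → 3.39

3.39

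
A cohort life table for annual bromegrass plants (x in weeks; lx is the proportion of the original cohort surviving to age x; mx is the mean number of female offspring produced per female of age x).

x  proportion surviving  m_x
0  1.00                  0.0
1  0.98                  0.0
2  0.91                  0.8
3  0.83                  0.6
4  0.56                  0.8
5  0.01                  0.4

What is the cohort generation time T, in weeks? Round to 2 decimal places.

lx·mx: 0, 0, 0.728, 0.498, 0.448, 0.004 → R0 = 1.678
x·lx·mx: 0, 0, 1.456, 1.494, 1.792, 0.02 → Σ = 4.762
T = 4.762 / 1.678 = 2.837902… → 2.84

2.84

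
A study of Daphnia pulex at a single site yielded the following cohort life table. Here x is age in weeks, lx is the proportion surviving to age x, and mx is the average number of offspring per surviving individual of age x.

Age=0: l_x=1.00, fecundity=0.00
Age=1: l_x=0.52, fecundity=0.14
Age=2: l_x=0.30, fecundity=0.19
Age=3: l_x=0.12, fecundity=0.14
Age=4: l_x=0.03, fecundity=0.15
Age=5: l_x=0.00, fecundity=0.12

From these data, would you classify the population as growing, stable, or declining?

R0 = Σ lx·mx = 0 + 0.0728 + 0.057 + 0.0168 + 0.0045 + 0 = 0.1511
R0 < 1, so the population is declining.

declining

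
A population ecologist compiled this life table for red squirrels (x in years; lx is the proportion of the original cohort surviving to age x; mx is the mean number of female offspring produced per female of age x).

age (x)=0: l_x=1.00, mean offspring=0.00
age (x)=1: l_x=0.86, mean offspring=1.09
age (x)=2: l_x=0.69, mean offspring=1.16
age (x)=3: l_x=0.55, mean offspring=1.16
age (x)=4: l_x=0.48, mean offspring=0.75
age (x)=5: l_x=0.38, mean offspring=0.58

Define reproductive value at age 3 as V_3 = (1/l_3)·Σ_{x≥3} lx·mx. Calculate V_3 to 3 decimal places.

2.215

lx·mx for x ≥ 3: 0.638, 0.36, 0.2204 → sum = 1.2184
V_3 = 1.2184 / l_3 = 1.2184 / 0.55 = 2.215273… → 2.215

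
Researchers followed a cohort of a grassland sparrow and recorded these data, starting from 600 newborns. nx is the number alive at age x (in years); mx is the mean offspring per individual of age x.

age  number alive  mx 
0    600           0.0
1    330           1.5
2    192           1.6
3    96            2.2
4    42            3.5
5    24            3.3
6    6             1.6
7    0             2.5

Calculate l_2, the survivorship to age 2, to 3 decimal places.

0.320

l_2 = n_2/n_0 = 192/600 = 0.32 → 0.320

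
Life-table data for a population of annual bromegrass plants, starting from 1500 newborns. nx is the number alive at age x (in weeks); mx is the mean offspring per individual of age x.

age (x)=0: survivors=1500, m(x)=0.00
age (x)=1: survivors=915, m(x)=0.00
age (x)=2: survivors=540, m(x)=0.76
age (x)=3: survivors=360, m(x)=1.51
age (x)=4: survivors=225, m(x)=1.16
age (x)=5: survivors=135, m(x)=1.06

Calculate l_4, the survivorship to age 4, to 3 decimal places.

l_4 = n_4/n_0 = 225/1500 = 0.15 → 0.150

0.150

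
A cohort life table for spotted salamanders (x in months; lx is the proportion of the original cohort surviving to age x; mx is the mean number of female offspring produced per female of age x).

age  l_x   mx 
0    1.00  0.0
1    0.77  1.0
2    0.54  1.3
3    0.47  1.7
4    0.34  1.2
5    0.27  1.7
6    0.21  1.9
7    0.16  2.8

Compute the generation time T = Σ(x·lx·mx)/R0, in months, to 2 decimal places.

3.52

lx·mx: 0, 0.77, 0.702, 0.799, 0.408, 0.459, 0.399, 0.448 → R0 = 3.985
x·lx·mx: 0, 0.77, 1.404, 2.397, 1.632, 2.295, 2.394, 3.136 → Σ = 14.028
T = 14.028 / 3.985 = 3.520201… → 3.52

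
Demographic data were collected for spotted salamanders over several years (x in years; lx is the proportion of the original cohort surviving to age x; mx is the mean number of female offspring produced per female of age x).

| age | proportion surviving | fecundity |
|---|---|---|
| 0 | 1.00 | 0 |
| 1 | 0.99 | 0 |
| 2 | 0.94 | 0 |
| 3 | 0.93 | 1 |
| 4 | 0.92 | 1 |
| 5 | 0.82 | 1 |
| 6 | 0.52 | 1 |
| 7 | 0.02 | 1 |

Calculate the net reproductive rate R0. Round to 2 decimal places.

3.21

lx·mx by age: 0, 0, 0, 0.93, 0.92, 0.82, 0.52, 0.02
R0 = Σ lx·mx = 3.21 → 3.21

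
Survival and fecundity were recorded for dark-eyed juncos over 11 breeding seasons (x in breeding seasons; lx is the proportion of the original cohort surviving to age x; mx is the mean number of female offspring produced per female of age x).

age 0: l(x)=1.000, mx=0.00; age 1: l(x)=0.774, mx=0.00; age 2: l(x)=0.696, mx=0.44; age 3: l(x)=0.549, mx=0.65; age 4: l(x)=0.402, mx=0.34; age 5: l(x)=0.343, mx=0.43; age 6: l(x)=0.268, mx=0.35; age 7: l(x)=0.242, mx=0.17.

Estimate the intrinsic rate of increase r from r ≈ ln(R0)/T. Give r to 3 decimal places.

0.022

R0 = Σ lx·mx = 0 + 0 + 0.30624 + 0.35685 + 0.13668 + 0.14749 + 0.0938 + 0.04114 = 1.0822
Σ x·lx·mx = 3.81798; T = 3.81798/1.0822 = 3.52798…
r ≈ ln(R0)/T = ln(1.0822)/3.52798… = 0.02239… → 0.022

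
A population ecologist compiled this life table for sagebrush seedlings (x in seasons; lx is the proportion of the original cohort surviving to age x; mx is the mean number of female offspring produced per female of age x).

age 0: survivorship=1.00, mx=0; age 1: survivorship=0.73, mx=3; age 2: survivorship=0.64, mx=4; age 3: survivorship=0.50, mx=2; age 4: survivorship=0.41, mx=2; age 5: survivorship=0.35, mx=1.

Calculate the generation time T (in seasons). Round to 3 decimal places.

lx·mx: 0, 2.19, 2.56, 1, 0.82, 0.35 → R0 = 6.92
x·lx·mx: 0, 2.19, 5.12, 3, 3.28, 1.75 → Σ = 15.34
T = 15.34 / 6.92 = 2.216763… → 2.217

2.217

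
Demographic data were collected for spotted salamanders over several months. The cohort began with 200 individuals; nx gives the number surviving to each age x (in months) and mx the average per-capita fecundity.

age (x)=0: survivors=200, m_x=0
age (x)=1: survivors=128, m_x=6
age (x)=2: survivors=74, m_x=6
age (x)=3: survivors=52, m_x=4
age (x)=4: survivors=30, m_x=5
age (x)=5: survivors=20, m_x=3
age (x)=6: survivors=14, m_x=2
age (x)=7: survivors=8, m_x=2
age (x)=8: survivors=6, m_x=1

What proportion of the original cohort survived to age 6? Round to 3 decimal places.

0.070

l_6 = n_6/n_0 = 14/200 = 0.07 → 0.070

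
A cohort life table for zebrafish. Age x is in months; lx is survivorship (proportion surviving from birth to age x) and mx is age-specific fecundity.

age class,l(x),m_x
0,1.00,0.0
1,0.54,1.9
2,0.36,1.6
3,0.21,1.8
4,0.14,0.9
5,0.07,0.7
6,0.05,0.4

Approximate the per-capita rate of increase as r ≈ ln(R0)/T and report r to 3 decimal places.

R0 = Σ lx·mx = 0 + 1.026 + 0.576 + 0.378 + 0.126 + 0.049 + 0.02 = 2.175
Σ x·lx·mx = 4.181; T = 4.181/2.175 = 1.9223…
r ≈ ln(R0)/T = ln(2.175)/1.9223… = 0.40422… → 0.404

0.404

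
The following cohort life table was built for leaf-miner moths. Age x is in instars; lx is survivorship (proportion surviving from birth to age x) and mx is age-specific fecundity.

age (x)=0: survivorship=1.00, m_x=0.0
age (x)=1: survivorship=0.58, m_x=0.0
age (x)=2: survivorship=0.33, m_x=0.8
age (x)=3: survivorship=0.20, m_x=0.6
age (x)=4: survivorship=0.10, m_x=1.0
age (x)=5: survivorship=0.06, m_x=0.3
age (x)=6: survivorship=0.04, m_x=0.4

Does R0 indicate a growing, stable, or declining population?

R0 = Σ lx·mx = 0 + 0 + 0.264 + 0.12 + 0.1 + 0.018 + 0.016 = 0.518
R0 < 1, so the population is declining.

declining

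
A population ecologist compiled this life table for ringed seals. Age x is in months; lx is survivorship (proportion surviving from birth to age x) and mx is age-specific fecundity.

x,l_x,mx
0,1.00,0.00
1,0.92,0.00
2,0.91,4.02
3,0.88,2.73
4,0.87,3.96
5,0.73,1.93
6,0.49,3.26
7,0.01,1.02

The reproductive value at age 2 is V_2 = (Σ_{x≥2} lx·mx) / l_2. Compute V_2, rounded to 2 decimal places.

lx·mx for x ≥ 2: 3.6582, 2.4024, 3.4452, 1.4089, 1.5974, 0.0102 → sum = 12.5223
V_2 = 12.5223 / l_2 = 12.5223 / 0.91 = 13.760769… → 13.76

13.76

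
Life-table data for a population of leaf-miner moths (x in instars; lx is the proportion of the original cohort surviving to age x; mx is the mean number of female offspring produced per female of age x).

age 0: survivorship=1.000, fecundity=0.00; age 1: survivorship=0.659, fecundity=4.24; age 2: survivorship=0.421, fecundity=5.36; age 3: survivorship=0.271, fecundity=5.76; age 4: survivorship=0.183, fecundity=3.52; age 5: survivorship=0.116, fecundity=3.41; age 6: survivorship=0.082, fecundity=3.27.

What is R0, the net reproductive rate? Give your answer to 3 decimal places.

lx·mx by age: 0, 2.79416, 2.25656, 1.56096, 0.64416, 0.39556, 0.26814
R0 = Σ lx·mx = 7.91954 → 7.920

7.920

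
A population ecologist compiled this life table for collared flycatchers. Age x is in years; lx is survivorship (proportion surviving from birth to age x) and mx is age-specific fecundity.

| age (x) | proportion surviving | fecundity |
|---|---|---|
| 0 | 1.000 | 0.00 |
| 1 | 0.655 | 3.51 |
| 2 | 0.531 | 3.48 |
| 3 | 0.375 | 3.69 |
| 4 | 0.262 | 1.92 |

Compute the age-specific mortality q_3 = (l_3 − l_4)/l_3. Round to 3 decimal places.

0.301

q_3 = (l_3 − l_4) / l_3 = (0.375 − 0.262) / 0.375
     = 0.113 / 0.375 = 0.301333… → 0.301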